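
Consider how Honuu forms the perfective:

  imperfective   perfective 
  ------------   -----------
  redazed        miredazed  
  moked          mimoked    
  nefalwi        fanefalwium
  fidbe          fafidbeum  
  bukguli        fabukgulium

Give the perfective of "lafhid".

redazed and fidbe both have last vowel 'e' yet inflect differently (miredazed, fafidbeum), so the last vowel is not what conditions the rule; whether the stem ends in a vowel or a consonant is.
"lafhid" ends in a consonant. The stems ending in a consonant (redazed → miredazed, moked → mimoked) add the prefix mi-.
So lafhid → milafhid.

milafhid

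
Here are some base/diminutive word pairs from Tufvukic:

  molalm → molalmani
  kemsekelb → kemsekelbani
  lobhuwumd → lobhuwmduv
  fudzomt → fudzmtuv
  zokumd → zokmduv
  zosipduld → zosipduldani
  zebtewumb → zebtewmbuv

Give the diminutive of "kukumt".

zebtewumb and kemsekelb both end in -b yet inflect differently (zebtewmbuv, kemsekelbani), so the final letter is not what conditions the rule; the second-to-last letter is.
"kukumt" has second-to-last letter 'm'. The stems whose second-to-last letter is 'm' (zebtewumb → zebtewmbuv, zokumd → zokmduv, fudzomt → fudzmtuv) delete the last vowel and add -uv.
The other pattern: stems whose second-to-last letter is 'l' add -ani.
So kukumt → kukmtuv.

kukmtuv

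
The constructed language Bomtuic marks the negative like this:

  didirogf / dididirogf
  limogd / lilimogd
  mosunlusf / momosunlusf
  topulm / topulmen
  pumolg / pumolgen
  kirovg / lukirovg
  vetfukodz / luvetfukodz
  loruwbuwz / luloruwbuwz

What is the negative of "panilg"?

"panilg" has second-to-last letter 'l'. The stems whose second-to-last letter is 'l' (topulm → topulmen, pumolg → pumolgen) add -en.
The other patterns: stems whose second-to-last letter is 'g' or 's' repeat the first consonant+vowel as a prefix; stems whose second-to-last letter is 'd', 'v' or 'w' add the prefix lu-.
So panilg → panilgen.

panilgen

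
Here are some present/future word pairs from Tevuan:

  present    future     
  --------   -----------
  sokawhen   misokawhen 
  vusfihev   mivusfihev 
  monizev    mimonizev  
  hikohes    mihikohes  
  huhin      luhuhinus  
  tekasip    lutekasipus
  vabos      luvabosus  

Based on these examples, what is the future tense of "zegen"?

mizegen

sokawhen and huhin both end in -n yet inflect differently (misokawhen, luhuhinus), so the final letter is not what conditions the rule; the last vowel is.
"zegen" has last vowel 'e'. The stems whose last vowel is 'e' (sokawhen → misokawhen, vusfihev → mivusfihev, monizev → mimonizev) add the prefix mi-.
So zegen → mizegen.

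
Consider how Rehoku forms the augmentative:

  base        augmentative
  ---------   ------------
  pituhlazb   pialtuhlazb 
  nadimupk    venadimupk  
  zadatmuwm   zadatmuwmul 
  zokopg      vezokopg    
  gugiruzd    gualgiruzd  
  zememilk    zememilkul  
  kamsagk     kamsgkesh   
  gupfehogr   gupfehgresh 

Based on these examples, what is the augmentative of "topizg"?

"topizg" has second-to-last letter 'z'. The stems whose second-to-last letter is 'z' (gugiruzd → gualgiruzd, pituhlazb → pialtuhlazb) insert -al- after the first vowel.
So topizg → toalpizg.

toalpizg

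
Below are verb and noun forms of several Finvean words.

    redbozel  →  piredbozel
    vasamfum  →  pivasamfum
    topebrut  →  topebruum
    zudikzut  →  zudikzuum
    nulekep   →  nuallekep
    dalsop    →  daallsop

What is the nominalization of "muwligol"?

pimuwligol

vasamfum and topebrut both have last vowel 'u' yet inflect differently (pivasamfum, topebruum), so the last vowel is not what conditions the rule; the final letter is.
"muwligol" ends in -l. The one such stem in the data (redbozel → piredbozel) adds the prefix pi-, so the same rule applies.
The other patterns: stems ending in -t drop the final letter and add -um; stems ending in -p insert -al- after the first vowel.
So muwligol → pimuwligol.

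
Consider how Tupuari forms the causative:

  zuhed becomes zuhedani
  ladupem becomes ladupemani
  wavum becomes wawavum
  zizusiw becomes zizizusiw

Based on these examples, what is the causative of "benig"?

bebenig

ladupem and wavum both end in -m yet inflect differently (ladupemani, wawavum), so the final letter is not what conditions the rule; the last vowel is.
"benig" has last vowel 'i'. The one such stem in the data (zizusiw → zizizusiw) repeats the first consonant+vowel as a prefix (as does wavum), so the same rule applies.
So benig → bebenig.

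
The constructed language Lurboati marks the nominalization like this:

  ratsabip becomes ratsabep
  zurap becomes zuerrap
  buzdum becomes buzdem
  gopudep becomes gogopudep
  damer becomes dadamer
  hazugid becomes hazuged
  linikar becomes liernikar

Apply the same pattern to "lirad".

"lirad" has last vowel 'a'. The stems whose last vowel is 'a' (linikar → liernikar, zurap → zuerrap) insert -er- after the first vowel.
The other patterns: stems whose last vowel is 'e' repeat the first consonant+vowel as a prefix; stems whose last vowel is 'i' or 'u' change the last vowel to 'e'.
So lirad → lierrad.

lierrad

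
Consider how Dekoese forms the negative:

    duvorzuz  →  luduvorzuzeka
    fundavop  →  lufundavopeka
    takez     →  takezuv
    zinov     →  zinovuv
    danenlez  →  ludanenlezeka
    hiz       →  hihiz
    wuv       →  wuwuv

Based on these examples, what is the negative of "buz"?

"buz" has 1 vowel. The stems with 1 vowel (wuv → wuwuv, hiz → hihiz) repeat the first consonant+vowel as a prefix.
So buz → bubuz.

bubuz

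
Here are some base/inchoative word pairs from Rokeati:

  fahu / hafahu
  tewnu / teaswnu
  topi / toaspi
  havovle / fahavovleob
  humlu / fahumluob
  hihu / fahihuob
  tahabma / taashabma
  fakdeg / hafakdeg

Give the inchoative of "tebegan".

"tebegan" begins with t-. The stems beginning with t- (tahabma → taashabma, tewnu → teaswnu, topi → toaspi) insert -as- after the first vowel.
The other patterns: stems beginning with h- add fa- … -ob around the stem; stems beginning with f- add the prefix ha-.
So tebegan → teasbegan.

teasbegan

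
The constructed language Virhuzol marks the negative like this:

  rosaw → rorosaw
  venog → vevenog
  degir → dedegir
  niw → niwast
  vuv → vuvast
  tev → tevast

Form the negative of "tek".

tekast

rosaw and niw both end in -w yet inflect differently (rorosaw, niwast), so the final letter is not what conditions the rule; the number of vowels is.
"tek" has 1 vowel. The stems with 1 vowel (niw → niwast, vuv → vuvast, tev → tevast) add -ast.
So tek → tekast.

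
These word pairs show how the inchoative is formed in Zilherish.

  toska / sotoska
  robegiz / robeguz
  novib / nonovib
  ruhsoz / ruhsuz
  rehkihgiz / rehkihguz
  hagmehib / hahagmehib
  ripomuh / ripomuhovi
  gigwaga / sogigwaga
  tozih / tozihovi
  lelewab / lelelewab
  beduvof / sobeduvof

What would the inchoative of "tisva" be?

"tisva" ends in -a. The stems ending in -a (toska → sotoska, gigwaga → sogigwaga) add the prefix so-.
So tisva → sotisva.

sotisva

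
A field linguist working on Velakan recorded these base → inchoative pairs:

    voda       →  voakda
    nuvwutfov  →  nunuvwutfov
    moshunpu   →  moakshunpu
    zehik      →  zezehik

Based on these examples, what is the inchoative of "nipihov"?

zehik and voda both have 2 vowels yet inflect differently (zezehik, voakda), so the number of vowels is not what conditions the rule; whether the stem ends in a vowel or a consonant is.
"nipihov" ends in a consonant. The stems ending in a consonant (nuvwutfov → nunuvwutfov, zehik → zezehik) repeat the first consonant+vowel as a prefix.
So nipihov → ninipihov.

ninipihov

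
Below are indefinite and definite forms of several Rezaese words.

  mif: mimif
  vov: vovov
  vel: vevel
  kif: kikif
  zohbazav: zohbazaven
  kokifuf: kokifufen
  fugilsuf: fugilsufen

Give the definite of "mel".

memel

"mel" has 1 vowel. The stems with 1 vowel (mif → mimif, vov → vovov, vel → vevel) repeat the first consonant+vowel as a prefix.
The other pattern: stems with 3 vowels add -en.
So mel → memel.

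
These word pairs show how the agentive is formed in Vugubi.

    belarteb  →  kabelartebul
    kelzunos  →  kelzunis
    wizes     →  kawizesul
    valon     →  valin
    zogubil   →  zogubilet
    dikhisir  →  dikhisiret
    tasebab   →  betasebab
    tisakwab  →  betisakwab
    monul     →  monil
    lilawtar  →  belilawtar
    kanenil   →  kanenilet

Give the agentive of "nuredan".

benuredan

"nuredan" has last vowel 'a'. The stems whose last vowel is 'a' (lilawtar → belilawtar, tisakwab → betisakwab, tasebab → betasebab) add the prefix be-.
The other patterns: stems whose last vowel is 'i' add -et; stems whose last vowel is 'e' add ka- … -ul around the stem; stems whose last vowel is 'o' or 'u' change the last vowel to 'i'.
So nuredan → benuredan.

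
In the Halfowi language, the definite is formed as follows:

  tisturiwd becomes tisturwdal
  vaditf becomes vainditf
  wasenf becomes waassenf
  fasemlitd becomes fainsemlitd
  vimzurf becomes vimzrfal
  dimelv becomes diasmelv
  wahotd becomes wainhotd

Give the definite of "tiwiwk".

tiwwkal

"tiwiwk" has second-to-last letter 'w'. The one such stem in the data (tisturiwd → tisturwdal) deletes the last vowel and adds -al (as does vimzurf), so the same rule applies.
So tiwiwk → tiwwkal.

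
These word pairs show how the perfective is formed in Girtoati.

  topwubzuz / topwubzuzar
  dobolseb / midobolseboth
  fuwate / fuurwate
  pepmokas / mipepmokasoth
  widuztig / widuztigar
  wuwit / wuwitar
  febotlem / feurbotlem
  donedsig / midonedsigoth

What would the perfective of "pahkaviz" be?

"pahkaviz" begins with p-. The one such stem in the data (pepmokas → mipepmokasoth) adds mi- … -oth around the stem, so the same rule applies.
The other patterns: stems beginning with f- insert -ur- after the first vowel; stems beginning with t- or w- add -ar.
So pahkaviz → mipahkavizoth.

mipahkavizoth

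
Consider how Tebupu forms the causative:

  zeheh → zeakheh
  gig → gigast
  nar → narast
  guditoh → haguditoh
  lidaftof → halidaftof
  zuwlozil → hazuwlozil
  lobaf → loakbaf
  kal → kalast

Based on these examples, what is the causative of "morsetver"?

hamorsetver

zeheh and guditoh both end in -h yet inflect differently (zeakheh, haguditoh), so the final letter is not what conditions the rule; the number of vowels is.
"morsetver" has 3 vowels. The stems with 3 vowels (guditoh → haguditoh, lidaftof → halidaftof, zuwlozil → hazuwlozil) add the prefix ha-.
The other patterns: stems with 1 vowel add -ast; stems with 2 vowels insert -ak- after the first vowel.
So morsetver → hamorsetver.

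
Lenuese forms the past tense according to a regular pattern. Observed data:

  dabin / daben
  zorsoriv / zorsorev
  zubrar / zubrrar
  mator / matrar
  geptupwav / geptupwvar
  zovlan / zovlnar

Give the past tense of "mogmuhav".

mogmuhvar

zorsoriv and geptupwav both end in -v yet inflect differently (zorsorev, geptupwvar), so the final letter is not what conditions the rule; the last vowel is.
"mogmuhav" has last vowel 'a'. The stems whose last vowel is 'a' (zubrar → zubrrar, geptupwav → geptupwvar, zovlan → zovlnar) delete the last vowel and add -ar.
So mogmuhav → mogmuhvar.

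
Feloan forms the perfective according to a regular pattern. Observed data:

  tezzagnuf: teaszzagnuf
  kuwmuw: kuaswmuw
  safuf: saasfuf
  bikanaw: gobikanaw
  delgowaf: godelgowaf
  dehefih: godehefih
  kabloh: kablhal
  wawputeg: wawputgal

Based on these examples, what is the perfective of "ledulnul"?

"ledulnul" has last vowel 'u'. The stems whose last vowel is 'u' (tezzagnuf → teaszzagnuf, kuwmuw → kuaswmuw, safuf → saasfuf) insert -as- after the first vowel.
The other patterns: stems whose last vowel is 'a' or 'i' add the prefix go-; stems whose last vowel is 'e' or 'o' delete the last vowel and add -al.
So ledulnul → leasdulnul.

leasdulnul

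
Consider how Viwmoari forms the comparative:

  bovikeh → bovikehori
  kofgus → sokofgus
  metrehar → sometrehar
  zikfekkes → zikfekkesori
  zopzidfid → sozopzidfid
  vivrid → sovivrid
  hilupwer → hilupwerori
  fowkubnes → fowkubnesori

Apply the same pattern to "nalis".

sonalis

"nalis" has last vowel 'i'. The stems whose last vowel is 'i' (vivrid → sovivrid, zopzidfid → sozopzidfid) add the prefix so-.
So nalis → sonalis.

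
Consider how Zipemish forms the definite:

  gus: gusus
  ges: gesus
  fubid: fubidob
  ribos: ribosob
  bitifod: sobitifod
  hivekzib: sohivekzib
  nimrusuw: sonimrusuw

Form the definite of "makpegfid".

gus and ribos both end in -s yet inflect differently (gusus, ribosob), so the final letter is not what conditions the rule; the number of vowels is.
"makpegfid" has 3 vowels. The stems with 3 vowels (bitifod → sobitifod, hivekzib → sohivekzib, nimrusuw → sonimrusuw) add the prefix so-.
So makpegfid → somakpegfid.

somakpegfid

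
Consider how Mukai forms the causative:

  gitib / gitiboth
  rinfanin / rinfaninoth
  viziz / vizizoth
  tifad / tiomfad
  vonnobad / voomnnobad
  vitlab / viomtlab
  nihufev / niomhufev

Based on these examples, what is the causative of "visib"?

visiboth

gitib and vitlab both end in -b yet inflect differently (gitiboth, viomtlab), so the final letter is not what conditions the rule; the last vowel is.
"visib" has last vowel 'i'. The stems whose last vowel is 'i' (gitib → gitiboth, rinfanin → rinfaninoth, viziz → vizizoth) add -oth.
The other pattern: stems whose last vowel is 'a' or 'e' insert -om- after the first vowel.
So visib → visiboth.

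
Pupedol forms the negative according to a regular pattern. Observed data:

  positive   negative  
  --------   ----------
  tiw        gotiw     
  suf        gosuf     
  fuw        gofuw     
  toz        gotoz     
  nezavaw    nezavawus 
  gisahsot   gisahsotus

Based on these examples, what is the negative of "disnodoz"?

disnodozus

tiw and nezavaw both end in -w yet inflect differently (gotiw, nezavawus), so the final letter is not what conditions the rule; the number of vowels is.
"disnodoz" has 3 vowels. The stems with 3 vowels (nezavaw → nezavawus, gisahsot → gisahsotus) add -us.
So disnodoz → disnodozus.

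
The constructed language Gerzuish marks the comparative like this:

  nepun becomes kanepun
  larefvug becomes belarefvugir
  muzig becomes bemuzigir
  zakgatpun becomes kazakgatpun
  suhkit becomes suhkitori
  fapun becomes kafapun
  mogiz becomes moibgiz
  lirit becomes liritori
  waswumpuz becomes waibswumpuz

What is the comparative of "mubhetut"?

mubhetutori

lirit and mogiz both have last vowel 'i' yet inflect differently (liritori, moibgiz), so the last vowel is not what conditions the rule; the final letter is.
"mubhetut" ends in -t. The stems ending in -t (lirit → liritori, suhkit → suhkitori) add -ori.
The other patterns: stems ending in -n add the prefix ka-; stems ending in -z insert -ib- after the first vowel; stems ending in -g add be- … -ir around the stem.
So mubhetut → mubhetutori.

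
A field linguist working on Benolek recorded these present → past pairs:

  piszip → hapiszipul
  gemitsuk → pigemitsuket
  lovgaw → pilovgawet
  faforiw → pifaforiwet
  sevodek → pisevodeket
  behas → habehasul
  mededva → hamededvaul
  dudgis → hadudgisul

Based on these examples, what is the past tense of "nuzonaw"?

faforiw and piszip both have last vowel 'i' yet inflect differently (pifaforiwet, hapiszipul), so the last vowel is not what conditions the rule; the final letter is.
"nuzonaw" ends in -w. The stems ending in -w (faforiw → pifaforiwet, lovgaw → pilovgawet) add pi- … -et around the stem.
The other pattern: stems ending in -a, -p or -s add ha- … -ul around the stem.
So nuzonaw → pinuzonawet.

pinuzonawet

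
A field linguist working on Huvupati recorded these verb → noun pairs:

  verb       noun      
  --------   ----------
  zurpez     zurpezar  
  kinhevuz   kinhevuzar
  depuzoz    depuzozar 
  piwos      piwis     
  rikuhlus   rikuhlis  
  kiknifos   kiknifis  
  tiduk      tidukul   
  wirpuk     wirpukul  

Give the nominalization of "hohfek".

depuzoz and piwos both have last vowel 'o' yet inflect differently (depuzozar, piwis), so the last vowel is not what conditions the rule; the final letter is.
"hohfek" ends in -k. The stems ending in -k (tiduk → tidukul, wirpuk → wirpukul) add -ul.
The other patterns: stems ending in -z add -ar; stems ending in -s change the last vowel to 'i'.
So hohfek → hohfekul.

hohfekul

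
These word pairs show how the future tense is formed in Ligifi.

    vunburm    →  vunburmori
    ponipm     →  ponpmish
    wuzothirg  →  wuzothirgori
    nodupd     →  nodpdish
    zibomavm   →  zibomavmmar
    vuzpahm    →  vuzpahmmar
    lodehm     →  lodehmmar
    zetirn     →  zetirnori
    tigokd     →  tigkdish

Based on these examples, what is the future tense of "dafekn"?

"dafekn" has second-to-last letter 'k'. The one such stem in the data (tigokd → tigkdish) deletes the last vowel and adds -ish (as do ponipm, nodupd), so the same rule applies.
So dafekn → dafknish.

dafknish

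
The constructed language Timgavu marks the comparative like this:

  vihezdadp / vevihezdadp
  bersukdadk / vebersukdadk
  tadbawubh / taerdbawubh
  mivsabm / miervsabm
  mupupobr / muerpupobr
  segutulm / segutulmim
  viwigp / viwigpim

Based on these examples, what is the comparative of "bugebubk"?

"bugebubk" has second-to-last letter 'b'. The stems whose second-to-last letter is 'b' (tadbawubh → taerdbawubh, mivsabm → miervsabm, mupupobr → muerpupobr) insert -er- after the first vowel.
The other patterns: stems whose second-to-last letter is 'd' add the prefix ve-; stems whose second-to-last letter is 'g' or 'l' add -im.
So bugebubk → buergebubk.

buergebubk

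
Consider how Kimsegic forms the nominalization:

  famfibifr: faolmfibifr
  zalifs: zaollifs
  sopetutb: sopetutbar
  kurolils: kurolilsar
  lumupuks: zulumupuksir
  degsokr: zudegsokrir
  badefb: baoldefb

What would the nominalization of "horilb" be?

horilbar

"horilb" has second-to-last letter 'l'. The one such stem in the data (kurolils → kurolilsar) adds -ar, so the same rule applies.
So horilb → horilbar.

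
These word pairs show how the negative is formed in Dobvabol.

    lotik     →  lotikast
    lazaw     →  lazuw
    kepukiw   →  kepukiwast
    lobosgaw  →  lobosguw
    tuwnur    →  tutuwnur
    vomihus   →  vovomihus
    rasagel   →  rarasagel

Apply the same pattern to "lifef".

lilifef

kepukiw and lobosgaw both end in -w yet inflect differently (kepukiwast, lobosguw), so the final letter is not what conditions the rule; the last vowel is.
"lifef" has last vowel 'e'. The one such stem in the data (rasagel → rarasagel) repeats the first consonant+vowel as a prefix (as do tuwnur, vomihus), so the same rule applies.
The other patterns: stems whose last vowel is 'i' add -ast; stems whose last vowel is 'a' change the last vowel to 'u'.
So lifef → lilifef.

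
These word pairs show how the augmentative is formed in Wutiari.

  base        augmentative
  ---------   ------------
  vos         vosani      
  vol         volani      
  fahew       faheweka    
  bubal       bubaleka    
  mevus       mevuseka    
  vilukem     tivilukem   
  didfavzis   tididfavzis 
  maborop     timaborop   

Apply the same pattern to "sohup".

sohupeka

vol and bubal both end in -l yet inflect differently (volani, bubaleka), so the final letter is not what conditions the rule; the number of vowels is.
"sohup" has 2 vowels. The stems with 2 vowels (fahew → faheweka, bubal → bubaleka, mevus → mevuseka) add -eka.
The other patterns: stems with 1 vowel add -ani; stems with 3 vowels add the prefix ti-.
So sohup → sohupeka.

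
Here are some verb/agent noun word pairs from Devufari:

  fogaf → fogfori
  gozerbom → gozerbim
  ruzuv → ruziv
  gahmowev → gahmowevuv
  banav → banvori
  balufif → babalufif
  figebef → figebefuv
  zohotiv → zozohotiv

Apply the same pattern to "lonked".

figebef and balufif both end in -f yet inflect differently (figebefuv, babalufif), so the final letter is not what conditions the rule; the last vowel is.
"lonked" has last vowel 'e'. The stems whose last vowel is 'e' (gahmowev → gahmowevuv, figebef → figebefuv) add -uv.
The other patterns: stems whose last vowel is 'i' repeat the first consonant+vowel as a prefix; stems whose last vowel is 'a' delete the last vowel and add -ori; stems whose last vowel is 'o' or 'u' change the last vowel to 'i'.
So lonked → lonkeduv.

lonkeduv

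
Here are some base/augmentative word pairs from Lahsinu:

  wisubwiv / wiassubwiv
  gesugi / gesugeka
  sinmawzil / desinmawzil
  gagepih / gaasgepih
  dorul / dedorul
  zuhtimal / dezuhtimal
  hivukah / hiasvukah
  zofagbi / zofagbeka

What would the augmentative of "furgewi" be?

furgeweka

"furgewi" ends in -i. The stems ending in -i (gesugi → gesugeka, zofagbi → zofagbeka) drop the final letter and add -eka.
The other patterns: stems ending in -l add the prefix de-; stems ending in -h or -v insert -as- after the first vowel.
So furgewi → furgeweka.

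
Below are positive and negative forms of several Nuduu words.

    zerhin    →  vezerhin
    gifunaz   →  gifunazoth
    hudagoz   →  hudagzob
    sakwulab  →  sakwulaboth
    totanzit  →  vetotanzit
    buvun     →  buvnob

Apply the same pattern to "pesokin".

gifunaz and hudagoz both end in -z yet inflect differently (gifunazoth, hudagzob), so the final letter is not what conditions the rule; the last vowel is.
"pesokin" has last vowel 'i'. The stems whose last vowel is 'i' (zerhin → vezerhin, totanzit → vetotanzit) add the prefix ve-.
The other patterns: stems whose last vowel is 'a' add -oth; stems whose last vowel is 'o' or 'u' delete the last vowel and add -ob.
So pesokin → vepesokin.

vepesokin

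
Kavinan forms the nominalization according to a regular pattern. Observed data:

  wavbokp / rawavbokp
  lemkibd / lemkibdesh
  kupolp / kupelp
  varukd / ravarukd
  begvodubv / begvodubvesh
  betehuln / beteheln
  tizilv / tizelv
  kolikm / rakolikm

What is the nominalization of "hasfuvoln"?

begvodubv and tizilv both end in -v yet inflect differently (begvodubvesh, tizelv), so the final letter is not what conditions the rule; the second-to-last letter is.
"hasfuvoln" has second-to-last letter 'l'. The stems whose second-to-last letter is 'l' (tizilv → tizelv, betehuln → beteheln, kupolp → kupelp) change the last vowel to 'e'.
So hasfuvoln → hasfuveln.

hasfuveln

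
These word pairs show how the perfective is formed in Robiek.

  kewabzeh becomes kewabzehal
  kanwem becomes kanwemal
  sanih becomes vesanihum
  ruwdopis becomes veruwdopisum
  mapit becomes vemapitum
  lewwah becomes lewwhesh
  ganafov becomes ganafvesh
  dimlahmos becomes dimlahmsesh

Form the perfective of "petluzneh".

petluznehal

kewabzeh and sanih both end in -h yet inflect differently (kewabzehal, vesanihum), so the final letter is not what conditions the rule; the last vowel is.
"petluzneh" has last vowel 'e'. The stems whose last vowel is 'e' (kewabzeh → kewabzehal, kanwem → kanwemal) add -al.
The other patterns: stems whose last vowel is 'i' add ve- … -um around the stem; stems whose last vowel is 'a' or 'o' delete the last vowel and add -esh.
So petluzneh → petluznehal.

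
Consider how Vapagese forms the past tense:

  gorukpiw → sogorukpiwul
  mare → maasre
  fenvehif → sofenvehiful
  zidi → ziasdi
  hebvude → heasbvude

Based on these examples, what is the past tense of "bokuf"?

sobokuful

gorukpiw and zidi both have last vowel 'i' yet inflect differently (sogorukpiwul, ziasdi), so the last vowel is not what conditions the rule; whether the stem ends in a vowel or a consonant is.
"bokuf" ends in a consonant. The stems ending in a consonant (gorukpiw → sogorukpiwul, fenvehif → sofenvehiful) add so- … -ul around the stem.
So bokuf → sobokuful.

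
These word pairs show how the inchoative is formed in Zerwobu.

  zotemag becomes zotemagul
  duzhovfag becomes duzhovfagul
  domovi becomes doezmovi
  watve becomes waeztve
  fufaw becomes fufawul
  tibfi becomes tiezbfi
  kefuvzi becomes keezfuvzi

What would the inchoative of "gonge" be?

domovi and duzhovfag both begin with d- yet inflect differently (doezmovi, duzhovfagul), so the first letter is not what conditions the rule; whether the stem ends in a vowel or a consonant is.
"gonge" ends in a vowel. The stems ending in a vowel (kefuvzi → keezfuvzi, watve → waeztve, tibfi → tiezbfi) insert -ez- after the first vowel.
The other pattern: stems ending in a consonant add -ul.
So gonge → goeznge.

goeznge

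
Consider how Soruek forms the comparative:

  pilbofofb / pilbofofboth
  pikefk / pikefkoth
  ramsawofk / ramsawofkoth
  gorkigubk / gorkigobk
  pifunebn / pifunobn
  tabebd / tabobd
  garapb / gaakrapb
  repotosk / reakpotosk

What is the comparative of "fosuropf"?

foaksuropf

"fosuropf" has second-to-last letter 'p'. The one such stem in the data (garapb → gaakrapb) inserts -ak- after the first vowel (as does repotosk), so the same rule applies.
The other patterns: stems whose second-to-last letter is 'f' add -oth; stems whose second-to-last letter is 'b' change the last vowel to 'o'.
So fosuropf → foaksuropf.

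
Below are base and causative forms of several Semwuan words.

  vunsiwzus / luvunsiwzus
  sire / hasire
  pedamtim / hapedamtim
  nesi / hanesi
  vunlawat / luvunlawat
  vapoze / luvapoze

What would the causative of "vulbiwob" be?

"vulbiwob" begins with v-. The stems beginning with v- (vunsiwzus → luvunsiwzus, vunlawat → luvunlawat, vapoze → luvapoze) add the prefix lu-.
The other pattern: stems beginning with n-, p- or s- add the prefix ha-.
So vulbiwob → luvulbiwob.

luvulbiwob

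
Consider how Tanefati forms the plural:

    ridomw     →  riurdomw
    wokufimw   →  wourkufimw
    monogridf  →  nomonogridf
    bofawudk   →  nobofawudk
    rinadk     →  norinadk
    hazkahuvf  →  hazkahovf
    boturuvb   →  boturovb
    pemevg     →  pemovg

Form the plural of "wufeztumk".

wuurfeztumk

monogridf and hazkahuvf both end in -f yet inflect differently (nomonogridf, hazkahovf), so the final letter is not what conditions the rule; the second-to-last letter is.
"wufeztumk" has second-to-last letter 'm'. The stems whose second-to-last letter is 'm' (ridomw → riurdomw, wokufimw → wourkufimw) insert -ur- after the first vowel.
The other patterns: stems whose second-to-last letter is 'd' add the prefix no-; stems whose second-to-last letter is 'v' change the last vowel to 'o'.
So wufeztumk → wuurfeztumk.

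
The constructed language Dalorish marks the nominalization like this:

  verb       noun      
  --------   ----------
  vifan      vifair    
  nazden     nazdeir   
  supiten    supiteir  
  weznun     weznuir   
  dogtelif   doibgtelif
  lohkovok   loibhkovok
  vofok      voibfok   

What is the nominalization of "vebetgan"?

"vebetgan" ends in -n. The stems ending in -n (vifan → vifair, nazden → nazdeir, supiten → supiteir) drop the final letter and add -ir.
So vebetgan → vebetgair.

vebetgair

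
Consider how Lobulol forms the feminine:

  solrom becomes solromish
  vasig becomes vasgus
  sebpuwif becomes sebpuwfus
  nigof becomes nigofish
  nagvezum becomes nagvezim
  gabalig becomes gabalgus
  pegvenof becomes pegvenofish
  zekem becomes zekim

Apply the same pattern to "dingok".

sebpuwif and nigof both end in -f yet inflect differently (sebpuwfus, nigofish), so the final letter is not what conditions the rule; the last vowel is.
"dingok" has last vowel 'o'. The stems whose last vowel is 'o' (nigof → nigofish, pegvenof → pegvenofish, solrom → solromish) add -ish.
So dingok → dingokish.

dingokish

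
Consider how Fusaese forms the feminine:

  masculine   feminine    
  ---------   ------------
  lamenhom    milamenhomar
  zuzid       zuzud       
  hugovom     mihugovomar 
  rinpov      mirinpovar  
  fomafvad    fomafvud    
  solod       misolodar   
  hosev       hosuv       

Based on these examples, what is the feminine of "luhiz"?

luhuz

rinpov and hosev both end in -v yet inflect differently (mirinpovar, hosuv), so the final letter is not what conditions the rule; the last vowel is.
"luhiz" has last vowel 'i'. The one such stem in the data (zuzid → zuzud) changes the last vowel to 'u' (as do hosev, fomafvad), so the same rule applies.
The other pattern: stems whose last vowel is 'o' add mi- … -ar around the stem.
So luhiz → luhuz.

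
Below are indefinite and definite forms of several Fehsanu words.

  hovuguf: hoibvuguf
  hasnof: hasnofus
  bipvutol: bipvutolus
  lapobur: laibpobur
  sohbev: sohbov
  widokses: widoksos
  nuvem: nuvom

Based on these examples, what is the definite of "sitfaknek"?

sitfaknok

hovuguf and hasnof both end in -f yet inflect differently (hoibvuguf, hasnofus), so the final letter is not what conditions the rule; the last vowel is.
"sitfaknek" has last vowel 'e'. The stems whose last vowel is 'e' (widokses → widoksos, sohbev → sohbov, nuvem → nuvom) change the last vowel to 'o'.
The other patterns: stems whose last vowel is 'u' insert -ib- after the first vowel; stems whose last vowel is 'o' add -us.
So sitfaknek → sitfaknok.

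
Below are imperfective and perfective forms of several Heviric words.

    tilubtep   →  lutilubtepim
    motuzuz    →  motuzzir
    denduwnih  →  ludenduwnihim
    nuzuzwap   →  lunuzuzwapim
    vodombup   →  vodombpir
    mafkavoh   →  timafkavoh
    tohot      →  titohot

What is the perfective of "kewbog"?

tikewbog

vodombup and tilubtep both end in -p yet inflect differently (vodombpir, lutilubtepim), so the final letter is not what conditions the rule; the last vowel is.
"kewbog" has last vowel 'o'. The stems whose last vowel is 'o' (tohot → titohot, mafkavoh → timafkavoh) add the prefix ti-.
The other patterns: stems whose last vowel is 'u' delete the last vowel and add -ir; stems whose last vowel is 'a', 'e' or 'i' add lu- … -im around the stem.
So kewbog → tikewbog.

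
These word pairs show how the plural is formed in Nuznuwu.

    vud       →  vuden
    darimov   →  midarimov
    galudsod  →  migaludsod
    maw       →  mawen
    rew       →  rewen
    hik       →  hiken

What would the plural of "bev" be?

galudsod and vud both end in -d yet inflect differently (migaludsod, vuden), so the final letter is not what conditions the rule; the number of vowels is.
"bev" has 1 vowel. The stems with 1 vowel (vud → vuden, rew → rewen, hik → hiken) add -en.
The other pattern: stems with 3 vowels add the prefix mi-.
So bev → beven.

beven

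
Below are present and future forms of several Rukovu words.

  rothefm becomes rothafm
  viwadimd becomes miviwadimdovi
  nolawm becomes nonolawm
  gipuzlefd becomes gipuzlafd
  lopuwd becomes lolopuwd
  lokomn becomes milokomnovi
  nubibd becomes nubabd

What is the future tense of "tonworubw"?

tonworabw

lopuwd and viwadimd both end in -d yet inflect differently (lolopuwd, miviwadimdovi), so the final letter is not what conditions the rule; the second-to-last letter is.
"tonworubw" has second-to-last letter 'b'. The one such stem in the data (nubibd → nubabd) changes the last vowel to 'a' (as do gipuzlefd, rothefm), so the same rule applies.
The other patterns: stems whose second-to-last letter is 'w' repeat the first consonant+vowel as a prefix; stems whose second-to-last letter is 'm' add mi- … -ovi around the stem.
So tonworubw → tonworabw.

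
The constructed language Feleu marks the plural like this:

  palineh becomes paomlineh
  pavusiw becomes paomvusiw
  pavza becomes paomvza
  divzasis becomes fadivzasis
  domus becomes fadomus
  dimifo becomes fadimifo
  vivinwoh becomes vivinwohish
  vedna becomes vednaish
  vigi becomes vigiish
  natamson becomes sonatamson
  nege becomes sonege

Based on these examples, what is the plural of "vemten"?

palineh and vivinwoh both end in -h yet inflect differently (paomlineh, vivinwohish), so the final letter is not what conditions the rule; the first letter is.
"vemten" begins with v-. The stems beginning with v- (vivinwoh → vivinwohish, vedna → vednaish, vigi → vigiish) add -ish.
The other patterns: stems beginning with p- insert -om- after the first vowel; stems beginning with d- add the prefix fa-; stems beginning with n- add the prefix so-.
So vemten → vemtenish.

vemtenish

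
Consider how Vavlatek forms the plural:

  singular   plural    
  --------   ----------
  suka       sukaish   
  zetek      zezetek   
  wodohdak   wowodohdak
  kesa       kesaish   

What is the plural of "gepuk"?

"gepuk" ends in -k. The stems ending in -k (zetek → zezetek, wodohdak → wowodohdak) repeat the first consonant+vowel as a prefix.
The other pattern: stems ending in -a add -ish.
So gepuk → gegepuk.

gegepuk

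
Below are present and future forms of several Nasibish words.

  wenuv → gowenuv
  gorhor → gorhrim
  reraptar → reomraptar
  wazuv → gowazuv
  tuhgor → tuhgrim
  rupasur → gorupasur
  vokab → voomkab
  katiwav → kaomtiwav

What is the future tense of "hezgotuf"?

gohezgotuf

gorhor and reraptar both end in -r yet inflect differently (gorhrim, reomraptar), so the final letter is not what conditions the rule; the last vowel is.
"hezgotuf" has last vowel 'u'. The stems whose last vowel is 'u' (wazuv → gowazuv, rupasur → gorupasur, wenuv → gowenuv) add the prefix go-.
So hezgotuf → gohezgotuf.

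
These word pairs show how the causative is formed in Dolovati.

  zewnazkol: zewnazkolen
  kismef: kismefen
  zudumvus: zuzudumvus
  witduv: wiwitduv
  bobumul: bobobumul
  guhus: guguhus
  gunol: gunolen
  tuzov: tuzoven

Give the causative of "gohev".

goheven

"gohev" has last vowel 'e'. The one such stem in the data (kismef → kismefen) adds -en, so the same rule applies.
The other pattern: stems whose last vowel is 'u' repeat the first consonant+vowel as a prefix.
So gohev → goheven.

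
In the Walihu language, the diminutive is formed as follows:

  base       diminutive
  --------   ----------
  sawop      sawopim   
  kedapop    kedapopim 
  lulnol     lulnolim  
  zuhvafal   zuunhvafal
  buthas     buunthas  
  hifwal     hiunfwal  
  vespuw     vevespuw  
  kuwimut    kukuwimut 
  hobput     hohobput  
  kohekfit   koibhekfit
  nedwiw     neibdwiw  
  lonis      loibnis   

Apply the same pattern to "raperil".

lulnol and zuhvafal both end in -l yet inflect differently (lulnolim, zuunhvafal), so the final letter is not what conditions the rule; the last vowel is.
"raperil" has last vowel 'i'. The stems whose last vowel is 'i' (kohekfit → koibhekfit, nedwiw → neibdwiw, lonis → loibnis) insert -ib- after the first vowel.
The other patterns: stems whose last vowel is 'o' add -im; stems whose last vowel is 'a' insert -un- after the first vowel; stems whose last vowel is 'u' repeat the first consonant+vowel as a prefix.
So raperil → raibperil.

raibperil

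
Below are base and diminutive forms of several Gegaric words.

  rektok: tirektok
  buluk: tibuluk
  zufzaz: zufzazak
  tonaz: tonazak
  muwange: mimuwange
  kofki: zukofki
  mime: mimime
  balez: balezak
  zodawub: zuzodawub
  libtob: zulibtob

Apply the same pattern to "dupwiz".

muwange and balez both have last vowel 'e' yet inflect differently (mimuwange, balezak), so the last vowel is not what conditions the rule; the final letter is.
"dupwiz" ends in -z. The stems ending in -z (tonaz → tonazak, balez → balezak, zufzaz → zufzazak) add -ak.
The other patterns: stems ending in -e add the prefix mi-; stems ending in -k add the prefix ti-; stems ending in -b or -i add the prefix zu-.
So dupwiz → dupwizak.

dupwizak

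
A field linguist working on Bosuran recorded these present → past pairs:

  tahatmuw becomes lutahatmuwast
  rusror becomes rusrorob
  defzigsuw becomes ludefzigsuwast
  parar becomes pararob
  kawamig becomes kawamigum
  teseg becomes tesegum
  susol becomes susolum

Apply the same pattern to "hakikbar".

rusror and susol both have last vowel 'o' yet inflect differently (rusrorob, susolum), so the last vowel is not what conditions the rule; the final letter is.
"hakikbar" ends in -r. The stems ending in -r (parar → pararob, rusror → rusrorob) add -ob.
The other patterns: stems ending in -w add lu- … -ast around the stem; stems ending in -g or -l add -um.
So hakikbar → hakikbarob.

hakikbarob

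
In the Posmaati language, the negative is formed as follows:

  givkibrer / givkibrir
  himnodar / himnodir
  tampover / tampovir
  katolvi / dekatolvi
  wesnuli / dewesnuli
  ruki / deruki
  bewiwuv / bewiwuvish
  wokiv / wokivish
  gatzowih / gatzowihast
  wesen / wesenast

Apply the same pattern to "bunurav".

katolvi and wokiv both have last vowel 'i' yet inflect differently (dekatolvi, wokivish), so the last vowel is not what conditions the rule; the final letter is.
"bunurav" ends in -v. The stems ending in -v (bewiwuv → bewiwuvish, wokiv → wokivish) add -ish.
So bunurav → bunuravish.

bunuravish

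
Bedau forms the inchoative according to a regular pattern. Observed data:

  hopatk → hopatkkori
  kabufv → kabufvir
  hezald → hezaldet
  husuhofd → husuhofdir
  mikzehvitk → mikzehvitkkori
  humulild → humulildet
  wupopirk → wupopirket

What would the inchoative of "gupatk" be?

husuhofd and humulild both end in -d yet inflect differently (husuhofdir, humulildet), so the final letter is not what conditions the rule; the second-to-last letter is.
"gupatk" has second-to-last letter 't'. The stems whose second-to-last letter is 't' (hopatk → hopatkkori, mikzehvitk → mikzehvitkkori) double the final consonant and add -ori.
So gupatk → gupatkkori.

gupatkkori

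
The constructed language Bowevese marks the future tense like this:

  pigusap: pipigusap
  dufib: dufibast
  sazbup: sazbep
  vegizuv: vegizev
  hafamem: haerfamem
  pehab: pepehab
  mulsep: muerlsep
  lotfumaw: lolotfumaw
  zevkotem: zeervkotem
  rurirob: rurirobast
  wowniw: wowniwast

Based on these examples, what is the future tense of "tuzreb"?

tuerzreb

sazbup and pigusap both end in -p yet inflect differently (sazbep, pipigusap), so the final letter is not what conditions the rule; the last vowel is.
"tuzreb" has last vowel 'e'. The stems whose last vowel is 'e' (zevkotem → zeervkotem, hafamem → haerfamem, mulsep → muerlsep) insert -er- after the first vowel.
The other patterns: stems whose last vowel is 'u' change the last vowel to 'e'; stems whose last vowel is 'a' repeat the first consonant+vowel as a prefix; stems whose last vowel is 'i' or 'o' add -ast.
So tuzreb → tuerzreb.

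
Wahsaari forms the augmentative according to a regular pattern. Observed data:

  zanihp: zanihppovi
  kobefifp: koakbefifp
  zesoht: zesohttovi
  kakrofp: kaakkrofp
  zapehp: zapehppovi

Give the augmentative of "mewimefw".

meakwimefw

"mewimefw" has second-to-last letter 'f'. The stems whose second-to-last letter is 'f' (kakrofp → kaakkrofp, kobefifp → koakbefifp) insert -ak- after the first vowel.
So mewimefw → meakwimefw.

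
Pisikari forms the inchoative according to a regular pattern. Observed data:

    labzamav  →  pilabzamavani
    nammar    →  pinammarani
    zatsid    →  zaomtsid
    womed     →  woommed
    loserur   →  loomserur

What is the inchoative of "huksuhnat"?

nammar and loserur both end in -r yet inflect differently (pinammarani, loomserur), so the final letter is not what conditions the rule; the last vowel is.
"huksuhnat" has last vowel 'a'. The stems whose last vowel is 'a' (nammar → pinammarani, labzamav → pilabzamavani) add pi- … -ani around the stem.
The other pattern: stems whose last vowel is 'e', 'i' or 'u' insert -om- after the first vowel.
So huksuhnat → pihuksuhnatani.

pihuksuhnatani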